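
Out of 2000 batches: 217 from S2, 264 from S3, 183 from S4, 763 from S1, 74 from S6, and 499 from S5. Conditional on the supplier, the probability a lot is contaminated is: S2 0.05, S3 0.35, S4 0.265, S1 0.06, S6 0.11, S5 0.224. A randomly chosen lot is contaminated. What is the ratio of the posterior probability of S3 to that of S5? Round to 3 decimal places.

Compute prior × likelihood for every hypothesis:
  S2: 0.1085 × 0.05 = 0.005425
  S3: 0.132 × 0.35 = 0.0462
  S4: 0.0915 × 0.265 = 0.0242475
  S1: 0.3815 × 0.06 = 0.02289
  S6: 0.037 × 0.11 = 0.00407
  S5: 0.2495 × 0.224 = 0.055888
Normalizing constant = 0.1587205.
The ratio is 0.0462 / 0.055888 (the normalizer cancels) = 0.827.

0.827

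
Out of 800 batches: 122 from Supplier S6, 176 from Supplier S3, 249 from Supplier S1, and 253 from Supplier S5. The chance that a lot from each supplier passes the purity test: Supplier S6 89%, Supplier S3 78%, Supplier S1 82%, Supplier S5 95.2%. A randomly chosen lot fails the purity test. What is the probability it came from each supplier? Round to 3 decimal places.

Taking complements, P(off-spec | each) = Supplier S6 0.11, Supplier S3 0.22, Supplier S1 0.18, Supplier S5 0.048.
Compute prior × likelihood for every hypothesis:
  Supplier S6: 0.1525 × 0.11 = 0.016775
  Supplier S3: 0.22 × 0.22 = 0.0484
  Supplier S1: 0.31125 × 0.18 = 0.056025
  Supplier S5: 0.31625 × 0.048 = 0.01518
Sum = 0.13638.
P(Supplier S6 | off-spec) = 0.016775/0.13638 ≈ 0.123
P(Supplier S3 | off-spec) = 0.0484/0.13638 ≈ 0.355
P(Supplier S1 | off-spec) = 0.056025/0.13638 ≈ 0.411
P(Supplier S5 | off-spec) = 0.01518/0.13638 ≈ 0.111
(Check: 0.123+0.355+0.411+0.111 = 1.000.)

Supplier S6 0.123, Supplier S3 0.355, Supplier S1 0.411, Supplier S5 0.111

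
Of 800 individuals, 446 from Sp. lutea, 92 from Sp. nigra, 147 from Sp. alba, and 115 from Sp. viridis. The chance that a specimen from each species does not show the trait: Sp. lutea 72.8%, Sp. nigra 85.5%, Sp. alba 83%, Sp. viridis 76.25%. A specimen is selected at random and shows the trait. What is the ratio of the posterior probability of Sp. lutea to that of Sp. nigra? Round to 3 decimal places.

Taking complements, P(trait | each) = Sp. lutea 0.272, Sp. nigra 0.145, Sp. alba 0.17, Sp. viridis 0.2375.
By Bayes' rule, posterior ∝ prior × likelihood:
  Sp. lutea: 0.5575 × 0.272 = 0.15164
  Sp. nigra: 0.115 × 0.145 = 0.016675
  Sp. alba: 0.18375 × 0.17 = 0.0312375
  Sp. viridis: 0.14375 × 0.2375 = 0.034140625
Normalizing constant = 0.233693125.
The ratio is 0.15164 / 0.016675 (the normalizer cancels) = 9.094.

9.094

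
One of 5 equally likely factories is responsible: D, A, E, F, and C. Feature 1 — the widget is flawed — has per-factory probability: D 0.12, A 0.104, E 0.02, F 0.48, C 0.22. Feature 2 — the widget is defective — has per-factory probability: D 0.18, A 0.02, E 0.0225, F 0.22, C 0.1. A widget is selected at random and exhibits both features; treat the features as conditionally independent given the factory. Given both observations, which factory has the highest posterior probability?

F

Since the prior is uniform, the posterior is proportional to the likelihood:
  D: 0.12 × 0.18 = 0.0216
  A: 0.104 × 0.02 = 0.00208
  E: 0.02 × 0.0225 = 0.00045
  F: 0.48 × 0.22 = 0.1056
  C: 0.22 × 0.1 = 0.022
Sum = 0.15173.
Largest term belongs to F, so F is most probable.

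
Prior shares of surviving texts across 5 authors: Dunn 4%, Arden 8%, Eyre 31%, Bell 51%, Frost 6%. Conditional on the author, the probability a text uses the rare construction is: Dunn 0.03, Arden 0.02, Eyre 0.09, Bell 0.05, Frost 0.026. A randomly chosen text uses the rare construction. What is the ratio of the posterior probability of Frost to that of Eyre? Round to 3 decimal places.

0.056

Prior × likelihood for each hypothesis:
  Dunn: 0.04 × 0.03 = 0.0012
  Arden: 0.08 × 0.02 = 0.0016
  Eyre: 0.31 × 0.09 = 0.0279
  Bell: 0.51 × 0.05 = 0.0255
  Frost: 0.06 × 0.026 = 0.00156
Total = 0.05776.
The ratio is 0.00156 / 0.0279 (the normalizer cancels) = 0.056.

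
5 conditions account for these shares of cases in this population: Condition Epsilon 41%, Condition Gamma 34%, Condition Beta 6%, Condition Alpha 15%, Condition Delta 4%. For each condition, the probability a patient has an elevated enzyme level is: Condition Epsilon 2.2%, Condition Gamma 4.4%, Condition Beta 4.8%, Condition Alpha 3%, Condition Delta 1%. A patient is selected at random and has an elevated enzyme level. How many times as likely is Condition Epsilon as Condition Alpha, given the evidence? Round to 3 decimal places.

Unnormalized posteriors (prior × likelihood):
  Condition Epsilon: 0.41 × 0.022 = 0.00902
  Condition Gamma: 0.34 × 0.044 = 0.01496
  Condition Beta: 0.06 × 0.048 = 0.00288
  Condition Alpha: 0.15 × 0.03 = 0.0045
  Condition Delta: 0.04 × 0.01 = 0.0004
Normalizing constant = 0.03176.
The ratio is 0.00902 / 0.0045 (the normalizer cancels) = 2.004.

2.004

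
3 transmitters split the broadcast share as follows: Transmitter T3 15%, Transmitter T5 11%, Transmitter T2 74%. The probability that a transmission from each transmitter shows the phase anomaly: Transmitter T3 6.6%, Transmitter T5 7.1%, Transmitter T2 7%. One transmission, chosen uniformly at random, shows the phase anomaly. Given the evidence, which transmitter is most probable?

Unnormalized posteriors (prior × likelihood):
  Transmitter T3: 0.15 × 0.066 = 0.0099
  Transmitter T5: 0.11 × 0.071 = 0.00781
  Transmitter T2: 0.74 × 0.07 = 0.0518
Normalizing constant = 0.06951.
Largest term belongs to Transmitter T2, so Transmitter T2 is most probable.

Transmitter T2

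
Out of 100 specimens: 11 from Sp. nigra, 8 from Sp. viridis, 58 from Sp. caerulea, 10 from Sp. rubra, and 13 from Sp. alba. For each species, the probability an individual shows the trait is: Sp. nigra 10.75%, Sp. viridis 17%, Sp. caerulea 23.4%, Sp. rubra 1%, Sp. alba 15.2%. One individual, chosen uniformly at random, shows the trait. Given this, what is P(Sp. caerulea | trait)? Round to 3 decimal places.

Prior × likelihood for each hypothesis:
  Sp. nigra: 0.11 × 0.1075 = 0.011825
  Sp. viridis: 0.08 × 0.17 = 0.0136
  Sp. caerulea: 0.58 × 0.234 = 0.13572
  Sp. rubra: 0.1 × 0.01 = 0.001
  Sp. alba: 0.13 × 0.152 = 0.01976
Sum = 0.181905.
P(Sp. caerulea | evidence) = 0.13572 / 0.181905 ≈ 0.746.

0.746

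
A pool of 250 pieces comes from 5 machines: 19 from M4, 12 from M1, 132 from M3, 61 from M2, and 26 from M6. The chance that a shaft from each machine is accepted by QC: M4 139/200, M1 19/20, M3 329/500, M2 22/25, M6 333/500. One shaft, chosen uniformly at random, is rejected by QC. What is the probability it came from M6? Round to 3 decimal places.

Taking complements, P(rejected | each) = M4 0.305, M1 0.05, M3 0.342, M2 0.12, M6 0.334.
By Bayes' rule, posterior ∝ prior × likelihood:
  M4: 0.076 × 0.305 = 0.02318
  M1: 0.048 × 0.05 = 0.0024
  M3: 0.528 × 0.342 = 0.180576
  M2: 0.244 × 0.12 = 0.02928
  M6: 0.104 × 0.334 = 0.034736
Sum = 0.270172.
P(M6 | evidence) = 0.034736 / 0.270172 ≈ 0.129.

0.129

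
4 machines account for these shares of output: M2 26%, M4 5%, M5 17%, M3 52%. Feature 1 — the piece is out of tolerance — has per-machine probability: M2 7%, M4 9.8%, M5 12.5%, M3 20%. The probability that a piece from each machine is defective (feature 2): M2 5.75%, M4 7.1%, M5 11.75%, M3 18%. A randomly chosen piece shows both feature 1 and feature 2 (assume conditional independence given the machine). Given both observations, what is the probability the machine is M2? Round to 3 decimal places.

Compute prior × likelihood for every hypothesis:
  M2: 0.26 × 0.07 × 0.0575 = 0.0010465
  M4: 0.05 × 0.098 × 0.071 = 0.0003479
  M5: 0.17 × 0.125 × 0.1175 = 0.002496875
  M3: 0.52 × 0.2 × 0.18 = 0.01872
Total = 0.022611275.
P(M2 | evidence) = 0.0010465 / 0.022611275 ≈ 0.046.

0.046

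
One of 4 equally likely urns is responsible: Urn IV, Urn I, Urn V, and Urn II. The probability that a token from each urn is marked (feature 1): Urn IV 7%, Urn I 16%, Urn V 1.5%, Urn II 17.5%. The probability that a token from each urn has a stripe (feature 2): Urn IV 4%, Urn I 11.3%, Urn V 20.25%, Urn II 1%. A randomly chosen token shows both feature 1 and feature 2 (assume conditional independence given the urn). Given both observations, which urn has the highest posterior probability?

Urn I

With a uniform prior (1/4 each), posterior ∝ likelihood:
  Urn IV: 0.07 × 0.04 = 0.0028
  Urn I: 0.16 × 0.113 = 0.01808
  Urn V: 0.015 × 0.2025 = 0.0030375
  Urn II: 0.175 × 0.01 = 0.00175
Sum = 0.0256675.
Largest term belongs to Urn I, so Urn I is most probable.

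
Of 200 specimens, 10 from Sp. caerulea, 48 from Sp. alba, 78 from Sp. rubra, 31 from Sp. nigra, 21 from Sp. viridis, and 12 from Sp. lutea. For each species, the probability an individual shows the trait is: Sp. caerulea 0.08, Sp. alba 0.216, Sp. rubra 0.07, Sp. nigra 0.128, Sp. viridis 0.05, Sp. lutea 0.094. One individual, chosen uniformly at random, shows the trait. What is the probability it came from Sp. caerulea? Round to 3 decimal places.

By Bayes' rule, posterior ∝ prior × likelihood:
  Sp. caerulea: 0.05 × 0.08 = 0.004
  Sp. alba: 0.24 × 0.216 = 0.05184
  Sp. rubra: 0.39 × 0.07 = 0.0273
  Sp. nigra: 0.155 × 0.128 = 0.01984
  Sp. viridis: 0.105 × 0.05 = 0.00525
  Sp. lutea: 0.06 × 0.094 = 0.00564
Sum = 0.11387.
P(Sp. caerulea | evidence) = 0.004 / 0.11387 ≈ 0.035.

0.035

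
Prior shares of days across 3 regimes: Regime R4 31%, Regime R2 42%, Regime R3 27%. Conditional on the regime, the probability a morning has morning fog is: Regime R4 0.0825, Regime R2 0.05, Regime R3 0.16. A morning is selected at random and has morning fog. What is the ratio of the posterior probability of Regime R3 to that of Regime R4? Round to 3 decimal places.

1.689

By Bayes' rule, posterior ∝ prior × likelihood:
  Regime R4: 0.31 × 0.0825 = 0.025575
  Regime R2: 0.42 × 0.05 = 0.021
  Regime R3: 0.27 × 0.16 = 0.0432
Normalizing constant = 0.089775.
The ratio is 0.0432 / 0.025575 (the normalizer cancels) = 1.689.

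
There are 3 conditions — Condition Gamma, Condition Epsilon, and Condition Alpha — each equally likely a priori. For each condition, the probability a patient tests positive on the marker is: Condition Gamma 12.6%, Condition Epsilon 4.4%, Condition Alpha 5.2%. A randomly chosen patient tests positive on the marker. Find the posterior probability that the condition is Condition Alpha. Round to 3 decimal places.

0.234

Since the prior is uniform, the posterior is proportional to the likelihood:
  Condition Gamma: 0.126
  Condition Epsilon: 0.044
  Condition Alpha: 0.052
Normalizing constant = 0.222.
P(Condition Alpha | evidence) = 0.052 / 0.222 ≈ 0.234.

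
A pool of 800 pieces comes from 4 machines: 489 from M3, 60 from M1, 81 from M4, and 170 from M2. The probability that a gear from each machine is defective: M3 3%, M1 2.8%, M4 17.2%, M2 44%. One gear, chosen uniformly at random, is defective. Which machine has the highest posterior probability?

Compute prior × likelihood for every hypothesis:
  M3: 0.61125 × 0.03 = 0.0183375
  M1: 0.075 × 0.028 = 0.0021
  M4: 0.10125 × 0.172 = 0.017415
  M2: 0.2125 × 0.44 = 0.0935
Total = 0.1313525.
Largest term belongs to M2, so M2 is most probable.

M2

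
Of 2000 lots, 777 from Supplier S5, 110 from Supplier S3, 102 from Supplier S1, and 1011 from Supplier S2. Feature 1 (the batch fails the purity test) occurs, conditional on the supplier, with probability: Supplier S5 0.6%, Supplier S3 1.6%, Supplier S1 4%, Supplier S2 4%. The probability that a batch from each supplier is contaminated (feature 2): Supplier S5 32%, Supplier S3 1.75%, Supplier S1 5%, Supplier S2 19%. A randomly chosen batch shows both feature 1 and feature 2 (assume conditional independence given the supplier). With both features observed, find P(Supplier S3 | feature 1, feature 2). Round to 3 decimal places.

Unnormalized posteriors (prior × likelihood):
  Supplier S5: 0.3885 × 0.006 × 0.32 = 0.00074592
  Supplier S3: 0.055 × 0.016 × 0.0175 = 0.0000154
  Supplier S1: 0.051 × 0.04 × 0.05 = 0.000102
  Supplier S2: 0.5055 × 0.04 × 0.19 = 0.0038418
Sum = 0.00470512.
P(Supplier S3 | evidence) = 0.0000154 / 0.00470512 ≈ 0.003.

0.003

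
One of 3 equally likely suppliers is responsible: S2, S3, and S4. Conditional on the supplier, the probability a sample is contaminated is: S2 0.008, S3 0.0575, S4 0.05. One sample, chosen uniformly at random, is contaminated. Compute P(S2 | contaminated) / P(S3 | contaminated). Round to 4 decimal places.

0.1391

With a uniform prior (1/3 each), posterior ∝ likelihood:
  S2: 0.008
  S3: 0.0575
  S4: 0.05
Sum = 0.1155.
The ratio is 0.008 / 0.0575 (the normalizer cancels) = 0.1391.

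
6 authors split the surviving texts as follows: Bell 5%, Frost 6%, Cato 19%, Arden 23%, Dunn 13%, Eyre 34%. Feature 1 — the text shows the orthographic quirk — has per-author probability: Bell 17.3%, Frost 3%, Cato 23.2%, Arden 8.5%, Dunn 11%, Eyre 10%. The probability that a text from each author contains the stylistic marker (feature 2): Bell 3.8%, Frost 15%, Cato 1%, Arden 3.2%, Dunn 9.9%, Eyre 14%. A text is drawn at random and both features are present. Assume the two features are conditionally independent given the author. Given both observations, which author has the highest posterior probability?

Compute prior × likelihood for every hypothesis:
  Bell: 0.05 × 0.173 × 0.038 = 0.0003287
  Frost: 0.06 × 0.03 × 0.15 = 0.00027
  Cato: 0.19 × 0.232 × 0.01 = 0.0004408
  Arden: 0.23 × 0.085 × 0.032 = 0.0006256
  Dunn: 0.13 × 0.11 × 0.099 = 0.0014157
  Eyre: 0.34 × 0.1 × 0.14 = 0.00476
Total = 0.0078408.
Largest term belongs to Eyre, so Eyre is most probable.

Eyre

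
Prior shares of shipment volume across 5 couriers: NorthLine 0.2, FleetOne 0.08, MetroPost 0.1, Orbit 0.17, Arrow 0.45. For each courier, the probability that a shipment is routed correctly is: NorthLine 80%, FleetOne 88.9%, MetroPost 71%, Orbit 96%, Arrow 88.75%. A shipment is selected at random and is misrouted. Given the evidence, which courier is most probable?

Taking complements, P(misrouted | each) = NorthLine 0.2, FleetOne 0.111, MetroPost 0.29, Orbit 0.04, Arrow 0.1125.
Prior × likelihood for each hypothesis:
  NorthLine: 0.2 × 0.2 = 0.04
  FleetOne: 0.08 × 0.111 = 0.00888
  MetroPost: 0.1 × 0.29 = 0.029
  Orbit: 0.17 × 0.04 = 0.0068
  Arrow: 0.45 × 0.1125 = 0.050625
Normalizing constant = 0.135305.
Largest term belongs to Arrow, so Arrow is most probable.

Arrow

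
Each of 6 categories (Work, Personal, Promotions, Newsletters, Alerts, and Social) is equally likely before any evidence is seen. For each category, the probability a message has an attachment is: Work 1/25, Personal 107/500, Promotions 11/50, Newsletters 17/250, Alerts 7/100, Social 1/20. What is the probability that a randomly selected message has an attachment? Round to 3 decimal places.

Since the prior is uniform, the posterior is proportional to the likelihood:
  Work: 0.04
  Personal: 0.214
  Promotions: 0.22
  Newsletters: 0.068
  Alerts: 0.07
  Social: 0.05
P(attachment) = (1/6) × (0.04 + 0.214 + 0.22 + 0.068 + 0.07 + 0.05) = 0.662/6 ≈ 0.110.

0.110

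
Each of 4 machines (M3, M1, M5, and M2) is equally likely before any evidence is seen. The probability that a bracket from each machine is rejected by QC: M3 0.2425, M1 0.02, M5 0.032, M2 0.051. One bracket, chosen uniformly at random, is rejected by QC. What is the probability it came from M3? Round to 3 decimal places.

With a uniform prior (1/4 each), posterior ∝ likelihood:
  M3: 0.2425
  M1: 0.02
  M5: 0.032
  M2: 0.051
Total = 0.3455.
P(M3 | evidence) = 0.2425 / 0.3455 ≈ 0.702.

0.702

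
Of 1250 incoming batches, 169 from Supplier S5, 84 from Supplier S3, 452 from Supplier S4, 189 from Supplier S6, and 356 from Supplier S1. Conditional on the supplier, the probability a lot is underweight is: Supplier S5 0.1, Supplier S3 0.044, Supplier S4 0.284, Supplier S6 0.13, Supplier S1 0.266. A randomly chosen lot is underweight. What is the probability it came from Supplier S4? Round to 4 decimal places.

0.4786

Unnormalized posteriors (prior × likelihood):
  Supplier S5: 0.1352 × 0.1 = 0.01352
  Supplier S3: 0.0672 × 0.044 = 0.0029568
  Supplier S4: 0.3616 × 0.284 = 0.1026944
  Supplier S6: 0.1512 × 0.13 = 0.019656
  Supplier S1: 0.2848 × 0.266 = 0.0757568
Total = 0.214584.
P(Supplier S4 | evidence) = 0.1026944 / 0.214584 ≈ 0.4786.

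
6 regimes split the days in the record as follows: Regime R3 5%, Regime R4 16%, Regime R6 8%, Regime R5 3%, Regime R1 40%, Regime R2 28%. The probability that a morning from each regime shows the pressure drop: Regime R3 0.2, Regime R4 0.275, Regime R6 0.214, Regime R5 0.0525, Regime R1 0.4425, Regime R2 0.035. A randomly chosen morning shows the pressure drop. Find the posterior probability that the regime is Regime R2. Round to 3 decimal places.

Prior × likelihood for each hypothesis:
  Regime R3: 0.05 × 0.2 = 0.01
  Regime R4: 0.16 × 0.275 = 0.044
  Regime R6: 0.08 × 0.214 = 0.01712
  Regime R5: 0.03 × 0.0525 = 0.001575
  Regime R1: 0.4 × 0.4425 = 0.177
  Regime R2: 0.28 × 0.035 = 0.0098
Total = 0.259495.
P(Regime R2 | evidence) = 0.0098 / 0.259495 ≈ 0.038.

0.038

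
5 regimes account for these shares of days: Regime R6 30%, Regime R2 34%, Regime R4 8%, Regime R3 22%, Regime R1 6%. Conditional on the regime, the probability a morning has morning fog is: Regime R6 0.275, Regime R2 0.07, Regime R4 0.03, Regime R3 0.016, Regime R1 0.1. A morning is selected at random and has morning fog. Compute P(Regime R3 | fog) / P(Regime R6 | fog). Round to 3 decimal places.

0.043

By Bayes' rule, posterior ∝ prior × likelihood:
  Regime R6: 0.3 × 0.275 = 0.0825
  Regime R2: 0.34 × 0.07 = 0.0238
  Regime R4: 0.08 × 0.03 = 0.0024
  Regime R3: 0.22 × 0.016 = 0.00352
  Regime R1: 0.06 × 0.1 = 0.006
Sum = 0.11822.
The ratio is 0.00352 / 0.0825 (the normalizer cancels) = 0.043.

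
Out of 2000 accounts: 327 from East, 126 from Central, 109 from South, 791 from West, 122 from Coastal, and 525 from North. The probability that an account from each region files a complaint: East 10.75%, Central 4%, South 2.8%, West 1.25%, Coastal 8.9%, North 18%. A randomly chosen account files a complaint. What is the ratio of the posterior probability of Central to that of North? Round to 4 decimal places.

0.0533

Unnormalized posteriors (prior × likelihood):
  East: 0.1635 × 0.1075 = 0.01757625
  Central: 0.063 × 0.04 = 0.00252
  South: 0.0545 × 0.028 = 0.001526
  West: 0.3955 × 0.0125 = 0.00494375
  Coastal: 0.061 × 0.089 = 0.005429
  North: 0.2625 × 0.18 = 0.04725
Sum = 0.079245.
The ratio is 0.00252 / 0.04725 (the normalizer cancels) = 0.0533.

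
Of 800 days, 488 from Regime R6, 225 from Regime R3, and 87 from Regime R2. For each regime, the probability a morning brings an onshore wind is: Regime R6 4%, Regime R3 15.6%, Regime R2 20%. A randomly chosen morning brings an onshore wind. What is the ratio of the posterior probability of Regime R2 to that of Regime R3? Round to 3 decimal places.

Compute prior × likelihood for every hypothesis:
  Regime R6: 0.61 × 0.04 = 0.0244
  Regime R3: 0.28125 × 0.156 = 0.043875
  Regime R2: 0.10875 × 0.2 = 0.02175
Normalizing constant = 0.090025.
The ratio is 0.02175 / 0.043875 (the normalizer cancels) = 0.496.

0.496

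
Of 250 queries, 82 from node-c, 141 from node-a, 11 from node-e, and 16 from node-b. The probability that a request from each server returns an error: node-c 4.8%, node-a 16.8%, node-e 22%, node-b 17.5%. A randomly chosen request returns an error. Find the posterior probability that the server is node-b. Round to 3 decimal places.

Compute prior × likelihood for every hypothesis:
  node-c: 0.328 × 0.048 = 0.015744
  node-a: 0.564 × 0.168 = 0.094752
  node-e: 0.044 × 0.22 = 0.00968
  node-b: 0.064 × 0.175 = 0.0112
Normalizing constant = 0.131376.
P(node-b | evidence) = 0.0112 / 0.131376 ≈ 0.085.

0.085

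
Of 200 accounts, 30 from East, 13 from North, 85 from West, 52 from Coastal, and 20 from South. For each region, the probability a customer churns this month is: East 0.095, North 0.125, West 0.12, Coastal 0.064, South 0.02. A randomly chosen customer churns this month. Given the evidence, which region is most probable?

Prior × likelihood for each hypothesis:
  East: 0.15 × 0.095 = 0.01425
  North: 0.065 × 0.125 = 0.008125
  West: 0.425 × 0.12 = 0.051
  Coastal: 0.26 × 0.064 = 0.01664
  South: 0.1 × 0.02 = 0.002
Normalizing constant = 0.092015.
Largest term belongs to West, so West is most probable.

West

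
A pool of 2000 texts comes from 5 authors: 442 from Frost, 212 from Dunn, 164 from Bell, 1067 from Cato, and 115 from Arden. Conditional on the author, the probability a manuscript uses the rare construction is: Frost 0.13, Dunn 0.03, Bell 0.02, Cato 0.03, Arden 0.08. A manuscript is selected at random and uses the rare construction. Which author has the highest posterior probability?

Frost

Compute prior × likelihood for every hypothesis:
  Frost: 0.221 × 0.13 = 0.02873
  Dunn: 0.106 × 0.03 = 0.00318
  Bell: 0.082 × 0.02 = 0.00164
  Cato: 0.5335 × 0.03 = 0.016005
  Arden: 0.0575 × 0.08 = 0.0046
Normalizing constant = 0.054155.
Largest term belongs to Frost, so Frost is most probable.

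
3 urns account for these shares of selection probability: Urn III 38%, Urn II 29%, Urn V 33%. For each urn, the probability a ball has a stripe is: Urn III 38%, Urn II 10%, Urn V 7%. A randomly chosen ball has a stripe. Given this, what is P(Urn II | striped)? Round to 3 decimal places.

Compute prior × likelihood for every hypothesis:
  Urn III: 0.38 × 0.38 = 0.1444
  Urn II: 0.29 × 0.1 = 0.029
  Urn V: 0.33 × 0.07 = 0.0231
Sum = 0.1965.
P(Urn II | evidence) = 0.029 / 0.1965 ≈ 0.148.

0.148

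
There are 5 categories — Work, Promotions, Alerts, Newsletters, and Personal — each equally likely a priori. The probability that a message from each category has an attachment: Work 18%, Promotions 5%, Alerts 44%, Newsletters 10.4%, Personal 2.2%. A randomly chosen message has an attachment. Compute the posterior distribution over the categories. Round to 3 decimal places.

With a uniform prior (1/5 each), posterior ∝ likelihood:
  Work: 0.18
  Promotions: 0.05
  Alerts: 0.44
  Newsletters: 0.104
  Personal: 0.022
Sum = 0.796.
P(Work | attachment) = 0.18/0.796 ≈ 0.226
P(Promotions | attachment) = 0.05/0.796 ≈ 0.063
P(Alerts | attachment) = 0.44/0.796 ≈ 0.553
P(Newsletters | attachment) = 0.104/0.796 ≈ 0.131
P(Personal | attachment) = 0.022/0.796 ≈ 0.028
(Check: 0.226+0.063+0.553+0.131+0.028 = 1.001.)

Work 0.226, Promotions 0.063, Alerts 0.553, Newsletters 0.131, Personal 0.028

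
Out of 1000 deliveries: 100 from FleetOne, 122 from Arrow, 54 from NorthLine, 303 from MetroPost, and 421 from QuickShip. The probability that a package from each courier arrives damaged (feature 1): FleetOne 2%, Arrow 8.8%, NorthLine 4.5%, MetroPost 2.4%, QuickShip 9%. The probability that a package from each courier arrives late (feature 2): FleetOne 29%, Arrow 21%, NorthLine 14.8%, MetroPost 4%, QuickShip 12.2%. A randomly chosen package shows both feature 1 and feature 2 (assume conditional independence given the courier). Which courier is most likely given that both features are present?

Unnormalized posteriors (prior × likelihood):
  FleetOne: 0.1 × 0.02 × 0.29 = 0.00058
  Arrow: 0.122 × 0.088 × 0.21 = 0.00225456
  NorthLine: 0.054 × 0.045 × 0.148 = 0.00035964
  MetroPost: 0.303 × 0.024 × 0.04 = 0.00029088
  QuickShip: 0.421 × 0.09 × 0.122 = 0.00462258
Sum = 0.00810766.
Largest term belongs to QuickShip, so QuickShip is most probable.

QuickShip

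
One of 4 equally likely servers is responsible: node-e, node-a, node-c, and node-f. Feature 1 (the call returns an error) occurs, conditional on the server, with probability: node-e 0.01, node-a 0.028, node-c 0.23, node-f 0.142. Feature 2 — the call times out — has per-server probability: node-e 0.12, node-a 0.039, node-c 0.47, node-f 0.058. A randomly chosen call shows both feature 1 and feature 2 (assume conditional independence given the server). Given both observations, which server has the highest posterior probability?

node-c

Since the prior is uniform, the posterior is proportional to the likelihood:
  node-e: 0.01 × 0.12 = 0.0012
  node-a: 0.028 × 0.039 = 0.001092
  node-c: 0.23 × 0.47 = 0.1081
  node-f: 0.142 × 0.058 = 0.008236
Normalizing constant = 0.118628.
Largest term belongs to node-c, so node-c is most probable.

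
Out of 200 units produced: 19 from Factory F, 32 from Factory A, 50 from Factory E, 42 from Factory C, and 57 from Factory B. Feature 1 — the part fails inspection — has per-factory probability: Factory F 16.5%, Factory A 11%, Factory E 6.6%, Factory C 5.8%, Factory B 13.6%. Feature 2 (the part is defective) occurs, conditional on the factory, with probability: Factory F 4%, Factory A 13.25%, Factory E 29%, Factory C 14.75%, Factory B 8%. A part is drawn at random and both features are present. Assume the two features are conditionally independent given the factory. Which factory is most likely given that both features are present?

Factory E

Prior × likelihood for each hypothesis:
  Factory F: 0.095 × 0.165 × 0.04 = 0.000627
  Factory A: 0.16 × 0.11 × 0.1325 = 0.002332
  Factory E: 0.25 × 0.066 × 0.29 = 0.004785
  Factory C: 0.21 × 0.058 × 0.1475 = 0.00179655
  Factory B: 0.285 × 0.136 × 0.08 = 0.0031008
Normalizing constant = 0.01264135.
Largest term belongs to Factory E, so Factory E is most probable.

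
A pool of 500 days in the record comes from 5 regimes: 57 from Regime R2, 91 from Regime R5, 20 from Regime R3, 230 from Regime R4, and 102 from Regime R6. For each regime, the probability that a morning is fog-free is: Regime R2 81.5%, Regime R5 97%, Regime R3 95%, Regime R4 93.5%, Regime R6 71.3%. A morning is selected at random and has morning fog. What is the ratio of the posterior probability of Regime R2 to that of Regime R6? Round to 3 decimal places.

Taking complements, P(fog | each) = Regime R2 0.185, Regime R5 0.03, Regime R3 0.05, Regime R4 0.065, Regime R6 0.287.
Compute prior × likelihood for every hypothesis:
  Regime R2: 0.114 × 0.185 = 0.02109
  Regime R5: 0.182 × 0.03 = 0.00546
  Regime R3: 0.04 × 0.05 = 0.002
  Regime R4: 0.46 × 0.065 = 0.0299
  Regime R6: 0.204 × 0.287 = 0.058548
Sum = 0.116998.
The ratio is 0.02109 / 0.058548 (the normalizer cancels) = 0.360.

0.360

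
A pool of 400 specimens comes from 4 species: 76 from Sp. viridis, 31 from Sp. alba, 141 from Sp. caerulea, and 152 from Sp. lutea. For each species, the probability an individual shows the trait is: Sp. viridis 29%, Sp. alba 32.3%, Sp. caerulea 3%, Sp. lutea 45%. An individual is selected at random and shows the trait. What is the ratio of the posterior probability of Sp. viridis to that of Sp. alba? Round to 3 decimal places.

Compute prior × likelihood for every hypothesis:
  Sp. viridis: 0.19 × 0.29 = 0.0551
  Sp. alba: 0.0775 × 0.323 = 0.0250325
  Sp. caerulea: 0.3525 × 0.03 = 0.010575
  Sp. lutea: 0.38 × 0.45 = 0.171
Sum = 0.2617075.
The ratio is 0.0551 / 0.0250325 (the normalizer cancels) = 2.201.

2.201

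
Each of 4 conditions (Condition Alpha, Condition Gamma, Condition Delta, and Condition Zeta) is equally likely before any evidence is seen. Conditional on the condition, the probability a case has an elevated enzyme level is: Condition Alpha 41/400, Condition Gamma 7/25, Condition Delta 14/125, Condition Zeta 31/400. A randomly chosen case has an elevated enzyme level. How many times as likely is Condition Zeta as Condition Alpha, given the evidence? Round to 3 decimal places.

With a uniform prior (1/4 each), posterior ∝ likelihood:
  Condition Alpha: 0.1025
  Condition Gamma: 0.28
  Condition Delta: 0.112
  Condition Zeta: 0.0775
Normalizing constant = 0.572.
The ratio is 0.0775 / 0.1025 (the normalizer cancels) = 0.756.

0.756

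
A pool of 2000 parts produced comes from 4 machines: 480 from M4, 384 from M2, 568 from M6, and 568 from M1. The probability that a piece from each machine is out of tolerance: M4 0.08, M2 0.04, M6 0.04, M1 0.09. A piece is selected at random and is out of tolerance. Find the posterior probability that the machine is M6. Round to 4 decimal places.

Compute prior × likelihood for every hypothesis:
  M4: 0.24 × 0.08 = 0.0192
  M2: 0.192 × 0.04 = 0.00768
  M6: 0.284 × 0.04 = 0.01136
  M1: 0.284 × 0.09 = 0.02556
Normalizing constant = 0.0638.
P(M6 | evidence) = 0.01136 / 0.0638 ≈ 0.1781.

0.1781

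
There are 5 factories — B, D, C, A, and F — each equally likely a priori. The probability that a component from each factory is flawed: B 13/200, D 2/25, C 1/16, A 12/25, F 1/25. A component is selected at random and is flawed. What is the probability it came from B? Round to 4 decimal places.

With a uniform prior (1/5 each), posterior ∝ likelihood:
  B: 0.065
  D: 0.08
  C: 0.0625
  A: 0.48
  F: 0.04
Total = 0.7275.
P(B | evidence) = 0.065 / 0.7275 ≈ 0.0893.

0.0893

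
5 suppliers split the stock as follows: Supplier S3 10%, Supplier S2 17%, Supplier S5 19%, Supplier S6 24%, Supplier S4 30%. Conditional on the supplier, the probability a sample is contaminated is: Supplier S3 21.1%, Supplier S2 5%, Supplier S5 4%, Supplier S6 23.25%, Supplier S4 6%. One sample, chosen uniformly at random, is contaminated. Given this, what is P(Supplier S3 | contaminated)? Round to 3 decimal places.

0.190

Unnormalized posteriors (prior × likelihood):
  Supplier S3: 0.1 × 0.211 = 0.0211
  Supplier S2: 0.17 × 0.05 = 0.0085
  Supplier S5: 0.19 × 0.04 = 0.0076
  Supplier S6: 0.24 × 0.2325 = 0.0558
  Supplier S4: 0.3 × 0.06 = 0.018
Normalizing constant = 0.111.
P(Supplier S3 | evidence) = 0.0211 / 0.111 ≈ 0.190.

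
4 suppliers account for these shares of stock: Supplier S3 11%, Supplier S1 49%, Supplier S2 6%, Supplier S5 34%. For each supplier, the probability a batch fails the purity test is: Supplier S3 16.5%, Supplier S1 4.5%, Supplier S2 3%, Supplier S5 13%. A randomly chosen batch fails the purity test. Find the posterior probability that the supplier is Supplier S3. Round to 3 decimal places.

Prior × likelihood for each hypothesis:
  Supplier S3: 0.11 × 0.165 = 0.01815
  Supplier S1: 0.49 × 0.045 = 0.02205
  Supplier S2: 0.06 × 0.03 = 0.0018
  Supplier S5: 0.34 × 0.13 = 0.0442
Sum = 0.0862.
P(Supplier S3 | evidence) = 0.01815 / 0.0862 ≈ 0.211.

0.211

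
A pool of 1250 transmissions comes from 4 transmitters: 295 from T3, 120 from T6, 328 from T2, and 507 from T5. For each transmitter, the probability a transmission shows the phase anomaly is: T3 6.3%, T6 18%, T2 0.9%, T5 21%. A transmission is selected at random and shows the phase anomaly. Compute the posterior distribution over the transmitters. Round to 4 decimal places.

T3 0.1242, T6 0.1444, T2 0.0197, T5 0.7117

By Bayes' rule, posterior ∝ prior × likelihood:
  T3: 0.236 × 0.063 = 0.014868
  T6: 0.096 × 0.18 = 0.01728
  T2: 0.2624 × 0.009 = 0.0023616
  T5: 0.4056 × 0.21 = 0.085176
Total = 0.1196856.
P(T3 | anomaly) = 0.014868/0.1196856 ≈ 0.1242
P(T6 | anomaly) = 0.01728/0.1196856 ≈ 0.1444
P(T2 | anomaly) = 0.0023616/0.1196856 ≈ 0.0197
P(T5 | anomaly) = 0.085176/0.1196856 ≈ 0.7117
(Check: 0.1242+0.1444+0.0197+0.7117 = 1.0000.)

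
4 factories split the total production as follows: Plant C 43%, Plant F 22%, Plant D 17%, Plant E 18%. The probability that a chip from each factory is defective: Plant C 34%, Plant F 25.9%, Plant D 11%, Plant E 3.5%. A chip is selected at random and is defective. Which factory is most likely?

Plant C

Compute prior × likelihood for every hypothesis:
  Plant C: 0.43 × 0.34 = 0.1462
  Plant F: 0.22 × 0.259 = 0.05698
  Plant D: 0.17 × 0.11 = 0.0187
  Plant E: 0.18 × 0.035 = 0.0063
Normalizing constant = 0.22818.
Largest term belongs to Plant C, so Plant C is most probable.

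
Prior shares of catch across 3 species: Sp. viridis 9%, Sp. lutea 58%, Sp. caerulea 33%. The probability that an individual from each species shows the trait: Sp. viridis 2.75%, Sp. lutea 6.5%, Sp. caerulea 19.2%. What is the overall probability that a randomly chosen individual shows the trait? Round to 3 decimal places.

Compute prior × likelihood for every hypothesis:
  Sp. viridis: 0.09 × 0.0275 = 0.002475
  Sp. lutea: 0.58 × 0.065 = 0.0377
  Sp. caerulea: 0.33 × 0.192 = 0.06336
P(trait) = 0.002475 + 0.0377 + 0.06336 = 0.103535 → 0.104.

0.104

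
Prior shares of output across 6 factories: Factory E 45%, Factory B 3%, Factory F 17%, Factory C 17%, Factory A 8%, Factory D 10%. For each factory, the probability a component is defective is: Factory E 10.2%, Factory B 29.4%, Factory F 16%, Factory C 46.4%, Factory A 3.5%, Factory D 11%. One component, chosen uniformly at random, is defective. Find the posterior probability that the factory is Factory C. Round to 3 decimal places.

0.452

Compute prior × likelihood for every hypothesis:
  Factory E: 0.45 × 0.102 = 0.0459
  Factory B: 0.03 × 0.294 = 0.00882
  Factory F: 0.17 × 0.16 = 0.0272
  Factory C: 0.17 × 0.464 = 0.07888
  Factory A: 0.08 × 0.035 = 0.0028
  Factory D: 0.1 × 0.11 = 0.011
Sum = 0.1746.
P(Factory C | evidence) = 0.07888 / 0.1746 ≈ 0.452.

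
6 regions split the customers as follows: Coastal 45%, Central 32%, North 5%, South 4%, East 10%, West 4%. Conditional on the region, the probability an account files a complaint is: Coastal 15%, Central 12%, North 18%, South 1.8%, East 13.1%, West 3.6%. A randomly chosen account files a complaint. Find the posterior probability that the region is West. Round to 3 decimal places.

0.011

By Bayes' rule, posterior ∝ prior × likelihood:
  Coastal: 0.45 × 0.15 = 0.0675
  Central: 0.32 × 0.12 = 0.0384
  North: 0.05 × 0.18 = 0.009
  South: 0.04 × 0.018 = 0.00072
  East: 0.1 × 0.131 = 0.0131
  West: 0.04 × 0.036 = 0.00144
Sum = 0.13016.
P(West | evidence) = 0.00144 / 0.13016 ≈ 0.011.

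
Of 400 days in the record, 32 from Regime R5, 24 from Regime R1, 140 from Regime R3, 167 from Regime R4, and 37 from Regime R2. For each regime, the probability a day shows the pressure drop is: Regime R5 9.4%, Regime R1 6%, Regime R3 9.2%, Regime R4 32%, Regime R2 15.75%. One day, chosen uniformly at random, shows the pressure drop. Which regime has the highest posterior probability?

Prior × likelihood for each hypothesis:
  Regime R5: 0.08 × 0.094 = 0.00752
  Regime R1: 0.06 × 0.06 = 0.0036
  Regime R3: 0.35 × 0.092 = 0.0322
  Regime R4: 0.4175 × 0.32 = 0.1336
  Regime R2: 0.0925 × 0.1575 = 0.01456875
Sum = 0.19148875.
Largest term belongs to Regime R4, so Regime R4 is most probable.

Regime R4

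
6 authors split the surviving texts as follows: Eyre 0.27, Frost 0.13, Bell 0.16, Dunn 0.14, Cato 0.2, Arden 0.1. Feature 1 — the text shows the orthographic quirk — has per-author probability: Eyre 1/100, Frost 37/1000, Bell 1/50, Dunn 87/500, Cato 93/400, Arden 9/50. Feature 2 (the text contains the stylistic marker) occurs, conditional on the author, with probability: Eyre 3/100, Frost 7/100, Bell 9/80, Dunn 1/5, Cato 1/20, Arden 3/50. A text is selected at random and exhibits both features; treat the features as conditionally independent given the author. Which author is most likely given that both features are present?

Compute prior × likelihood for every hypothesis:
  Eyre: 0.27 × 0.01 × 0.03 = 0.000081
  Frost: 0.13 × 0.037 × 0.07 = 0.0003367
  Bell: 0.16 × 0.02 × 0.1125 = 0.00036
  Dunn: 0.14 × 0.174 × 0.2 = 0.004872
  Cato: 0.2 × 0.2325 × 0.05 = 0.002325
  Arden: 0.1 × 0.18 × 0.06 = 0.00108
Normalizing constant = 0.0090547.
Largest term belongs to Dunn, so Dunn is most probable.

Dunn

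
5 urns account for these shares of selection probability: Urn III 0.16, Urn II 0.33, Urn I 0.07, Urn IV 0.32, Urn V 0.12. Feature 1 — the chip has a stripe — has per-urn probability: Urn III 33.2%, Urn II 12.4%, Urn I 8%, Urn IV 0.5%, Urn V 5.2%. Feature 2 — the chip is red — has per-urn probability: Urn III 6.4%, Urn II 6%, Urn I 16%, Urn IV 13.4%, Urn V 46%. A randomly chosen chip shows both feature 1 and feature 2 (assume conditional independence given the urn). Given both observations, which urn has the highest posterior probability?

By Bayes' rule, posterior ∝ prior × likelihood:
  Urn III: 0.16 × 0.332 × 0.064 = 0.00339968
  Urn II: 0.33 × 0.124 × 0.06 = 0.0024552
  Urn I: 0.07 × 0.08 × 0.16 = 0.000896
  Urn IV: 0.32 × 0.005 × 0.134 = 0.0002144
  Urn V: 0.12 × 0.052 × 0.46 = 0.0028704
Sum = 0.00983568.
Largest term belongs to Urn III, so Urn III is most probable.

Urn III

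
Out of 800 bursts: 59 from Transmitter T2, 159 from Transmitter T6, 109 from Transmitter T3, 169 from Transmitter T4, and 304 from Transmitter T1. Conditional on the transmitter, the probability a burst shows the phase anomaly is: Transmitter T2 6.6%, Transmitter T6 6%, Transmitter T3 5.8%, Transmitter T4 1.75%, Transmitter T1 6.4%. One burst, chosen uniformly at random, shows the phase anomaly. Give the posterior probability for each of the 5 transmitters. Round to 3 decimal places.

Transmitter T2 0.092, Transmitter T6 0.226, Transmitter T3 0.150, Transmitter T4 0.070, Transmitter T1 0.461

Prior × likelihood for each hypothesis:
  Transmitter T2: 0.07375 × 0.066 = 0.0048675
  Transmitter T6: 0.19875 × 0.06 = 0.011925
  Transmitter T3: 0.13625 × 0.058 = 0.0079025
  Transmitter T4: 0.21125 × 0.0175 = 0.003696875
  Transmitter T1: 0.38 × 0.064 = 0.02432
Total = 0.052711875.
P(Transmitter T2 | anomaly) = 0.0048675/0.052711875 ≈ 0.092
P(Transmitter T6 | anomaly) = 0.011925/0.052711875 ≈ 0.226
P(Transmitter T3 | anomaly) = 0.0079025/0.052711875 ≈ 0.150
P(Transmitter T4 | anomaly) = 0.003696875/0.052711875 ≈ 0.070
P(Transmitter T1 | anomaly) = 0.02432/0.052711875 ≈ 0.461
(Check: 0.092+0.226+0.150+0.070+0.461 = 0.999.)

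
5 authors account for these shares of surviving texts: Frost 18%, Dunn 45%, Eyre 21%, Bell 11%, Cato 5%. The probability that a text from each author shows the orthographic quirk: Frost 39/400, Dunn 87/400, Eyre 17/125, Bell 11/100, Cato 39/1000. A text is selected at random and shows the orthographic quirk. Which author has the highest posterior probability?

Dunn

Unnormalized posteriors (prior × likelihood):
  Frost: 0.18 × 0.0975 = 0.01755
  Dunn: 0.45 × 0.2175 = 0.097875
  Eyre: 0.21 × 0.136 = 0.02856
  Bell: 0.11 × 0.11 = 0.0121
  Cato: 0.05 × 0.039 = 0.00195
Normalizing constant = 0.158035.
Largest term belongs to Dunn, so Dunn is most probable.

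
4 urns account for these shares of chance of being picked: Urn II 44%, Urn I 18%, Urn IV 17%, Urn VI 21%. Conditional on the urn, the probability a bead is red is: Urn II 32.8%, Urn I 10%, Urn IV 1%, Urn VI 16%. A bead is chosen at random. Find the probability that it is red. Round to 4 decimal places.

0.1976

By Bayes' rule, posterior ∝ prior × likelihood:
  Urn II: 0.44 × 0.328 = 0.14432
  Urn I: 0.18 × 0.1 = 0.018
  Urn IV: 0.17 × 0.01 = 0.0017
  Urn VI: 0.21 × 0.16 = 0.0336
P(red) = 0.14432 + 0.018 + 0.0017 + 0.0336 = 0.19762 → 0.1976.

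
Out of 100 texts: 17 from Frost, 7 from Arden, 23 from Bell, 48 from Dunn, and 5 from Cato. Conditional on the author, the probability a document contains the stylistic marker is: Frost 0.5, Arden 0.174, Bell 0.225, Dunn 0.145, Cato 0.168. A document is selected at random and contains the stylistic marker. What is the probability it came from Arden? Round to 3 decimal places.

0.054

Compute prior × likelihood for every hypothesis:
  Frost: 0.17 × 0.5 = 0.085
  Arden: 0.07 × 0.174 = 0.01218
  Bell: 0.23 × 0.225 = 0.05175
  Dunn: 0.48 × 0.145 = 0.0696
  Cato: 0.05 × 0.168 = 0.0084
Sum = 0.22693.
P(Arden | evidence) = 0.01218 / 0.22693 ≈ 0.054.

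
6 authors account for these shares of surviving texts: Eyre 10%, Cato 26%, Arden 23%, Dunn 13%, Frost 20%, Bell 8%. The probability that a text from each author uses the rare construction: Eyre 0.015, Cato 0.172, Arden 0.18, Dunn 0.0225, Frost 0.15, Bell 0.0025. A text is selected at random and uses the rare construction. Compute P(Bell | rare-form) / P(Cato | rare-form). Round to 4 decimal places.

Prior × likelihood for each hypothesis:
  Eyre: 0.1 × 0.015 = 0.0015
  Cato: 0.26 × 0.172 = 0.04472
  Arden: 0.23 × 0.18 = 0.0414
  Dunn: 0.13 × 0.0225 = 0.002925
  Frost: 0.2 × 0.15 = 0.03
  Bell: 0.08 × 0.0025 = 0.0002
Total = 0.120745.
The ratio is 0.0002 / 0.04472 (the normalizer cancels) = 0.0045.

0.0045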